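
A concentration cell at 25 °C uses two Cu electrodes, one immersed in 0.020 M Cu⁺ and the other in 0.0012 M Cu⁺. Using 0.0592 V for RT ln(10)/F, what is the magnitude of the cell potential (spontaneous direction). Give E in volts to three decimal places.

+0.072 V

For a concentration cell E°cell = 0. The 0.020 M side is the cathode (reduction is favoured where [Cu⁺] is higher).
With n = 1, E = −(0.0592/1) log([Cu⁺]ₐₙ/[Cu⁺]꜀ₐₜ) = −(0.0592/1) log(0.0012/0.02) = −(0.0592/1)(-1.222) = +0.072 V.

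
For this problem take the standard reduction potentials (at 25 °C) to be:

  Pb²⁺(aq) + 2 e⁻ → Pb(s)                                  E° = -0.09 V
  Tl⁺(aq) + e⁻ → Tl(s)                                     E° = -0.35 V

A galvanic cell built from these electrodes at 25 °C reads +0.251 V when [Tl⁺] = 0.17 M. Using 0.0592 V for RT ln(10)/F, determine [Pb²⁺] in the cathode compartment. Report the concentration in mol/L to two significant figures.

Pb²⁺/Pb is the cathode, Tl⁺/Tl the anode: E°cell = +0.26 V, n = 2.
Overall reaction: Pb²⁺(aq) + 2 Tl(s) → Pb(s) + 2 Tl⁺(aq); Q = [Tl⁺]^2/[Pb²⁺]^1.
From E = E° − (0.0592/n) log Q: log Q = (E° − E)·n/0.0592 = (+0.26 − (+0.251))·2/0.0592 = 0.3041.
So 1·log[Pb²⁺] = 2·log(0.17) − log Q = -1.5391 − (0.3041) = -1.8432; [Pb²⁺] = 10^(-1.8432) ≈ 0.014 M.

0.014 M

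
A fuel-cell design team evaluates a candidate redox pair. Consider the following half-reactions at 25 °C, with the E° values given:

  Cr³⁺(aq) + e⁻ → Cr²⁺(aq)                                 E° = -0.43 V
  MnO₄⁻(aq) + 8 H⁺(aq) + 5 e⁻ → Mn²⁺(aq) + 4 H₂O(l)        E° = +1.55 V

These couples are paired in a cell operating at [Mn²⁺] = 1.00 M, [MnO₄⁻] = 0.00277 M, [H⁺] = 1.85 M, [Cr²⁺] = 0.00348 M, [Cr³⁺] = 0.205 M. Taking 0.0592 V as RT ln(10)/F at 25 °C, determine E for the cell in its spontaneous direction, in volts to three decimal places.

+1.870 V

MnO₄⁻/Mn²⁺ is the cathode (higher E°), Cr³⁺/Cr²⁺ the anode: E°cell = +1.55 − (-0.43) = +1.98 V, n = 5.
Overall: MnO₄⁻(aq) + 8 H⁺(aq) + 5 Cr²⁺(aq) → Mn²⁺(aq) + 4 H₂O(l) + 5 Cr³⁺(aq)
Q = [Mn²⁺]·[Cr³⁺]^5 / ([MnO₄⁻]·[H⁺]^8·[Cr²⁺]^5); log Q = 9.271.
E = E° − (0.0592/n) log Q = +1.98 − (0.0592/5)(9.271) = +1.870 V.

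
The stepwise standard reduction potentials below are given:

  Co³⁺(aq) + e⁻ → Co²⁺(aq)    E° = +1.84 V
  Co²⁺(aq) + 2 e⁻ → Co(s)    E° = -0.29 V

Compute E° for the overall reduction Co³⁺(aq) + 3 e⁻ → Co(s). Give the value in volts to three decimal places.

Since ΔG° = −nFE° is additive over sequential reductions, n₃E°₃ = n₁E°₁ + n₂E°₂.
E°₃ = (1×+1.84 + 2×-0.29) / 3 = (+1.260) / 3 = +0.420 V.

+0.420 V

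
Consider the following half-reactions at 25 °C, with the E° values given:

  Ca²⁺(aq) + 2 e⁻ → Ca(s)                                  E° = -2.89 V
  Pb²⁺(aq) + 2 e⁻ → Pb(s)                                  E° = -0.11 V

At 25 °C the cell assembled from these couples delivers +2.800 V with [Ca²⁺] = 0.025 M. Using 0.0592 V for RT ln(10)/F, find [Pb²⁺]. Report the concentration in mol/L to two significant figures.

Pb²⁺/Pb is the cathode, Ca²⁺/Ca the anode: E°cell = +2.78 V, n = 2.
Overall reaction: Pb²⁺(aq) + Ca(s) → Pb(s) + Ca²⁺(aq); Q = [Ca²⁺]^1/[Pb²⁺]^1.
From E = E° − (0.0592/n) log Q: log Q = (E° − E)·n/0.0592 = (+2.78 − (+2.800))·2/0.0592 = -0.6757.
So 1·log[Pb²⁺] = 1·log(0.025) − log Q = -1.6021 − (-0.6757) = -0.9264; [Pb²⁺] = 10^(-0.9264) ≈ 0.12 M.

0.12 M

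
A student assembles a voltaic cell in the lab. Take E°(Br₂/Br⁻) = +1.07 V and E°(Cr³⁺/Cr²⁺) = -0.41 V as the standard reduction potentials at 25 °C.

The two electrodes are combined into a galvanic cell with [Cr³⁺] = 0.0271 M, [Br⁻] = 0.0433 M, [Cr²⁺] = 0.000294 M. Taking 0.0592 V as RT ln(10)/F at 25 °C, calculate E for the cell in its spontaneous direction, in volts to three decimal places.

+1.444 V

Br₂/Br⁻ is the cathode (higher E°), Cr³⁺/Cr²⁺ the anode: E°cell = +1.07 − (-0.41) = +1.48 V, n = 2.
Overall: Br₂(l) + 2 Cr²⁺(aq) → 2 Br⁻(aq) + 2 Cr³⁺(aq)
Q = [Br⁻]^2·[Cr³⁺]^2 / ([Cr²⁺]^2); log Q = 1.202.
E = E° − (0.0592/n) log Q = +1.48 − (0.0592/2)(1.202) = +1.444 V.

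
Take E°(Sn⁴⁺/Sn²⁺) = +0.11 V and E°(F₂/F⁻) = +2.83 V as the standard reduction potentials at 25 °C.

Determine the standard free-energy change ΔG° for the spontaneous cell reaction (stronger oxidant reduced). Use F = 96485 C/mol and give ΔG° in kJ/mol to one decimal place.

F₂/F⁻ (E° = +2.83 V) is the cathode; Sn⁴⁺/Sn²⁺ (E° = +0.11 V) is the anode, so E°cell = +2.72 V.
Balancing electrons gives n = 2 (lcm of 2 and 2).
ΔG° = −nFE° = −(2)(96485)(+2.72) = -524,878 J = -524.9 kJ/mol.

-524.9 kJ/mol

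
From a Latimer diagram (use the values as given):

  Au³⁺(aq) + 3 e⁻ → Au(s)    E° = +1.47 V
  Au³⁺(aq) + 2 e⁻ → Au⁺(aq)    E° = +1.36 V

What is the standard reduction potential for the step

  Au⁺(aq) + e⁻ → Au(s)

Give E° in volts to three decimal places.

+1.690 V

Sequential free energies add, so n₃E°₃ = n₁E°₁ + n₂E°₂.
With n₃ = 3, and the known step contributing 2×(+1.36) V, the unknown satisfies 1·E° = 3×(+1.47) − 2×(+1.36) = +1.690.
E° = +1.690 / 1 = +1.690 V.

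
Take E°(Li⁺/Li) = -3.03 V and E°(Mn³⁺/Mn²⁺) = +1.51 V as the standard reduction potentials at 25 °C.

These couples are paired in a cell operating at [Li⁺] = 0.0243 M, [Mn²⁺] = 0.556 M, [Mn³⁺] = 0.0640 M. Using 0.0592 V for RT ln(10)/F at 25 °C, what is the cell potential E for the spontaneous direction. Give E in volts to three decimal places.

Mn³⁺/Mn²⁺ is the cathode (higher E°), Li⁺/Li the anode: E°cell = +1.51 − (-3.03) = +4.54 V, n = 1.
Overall: Mn³⁺(aq) + Li(s) → Mn²⁺(aq) + Li⁺(aq)
Q = [Mn²⁺]·[Li⁺] / ([Mn³⁺]); log Q = -0.675.
E = E° − (0.0592/n) log Q = +4.54 − (0.0592/1)(-0.675) = +4.580 V.

+4.580 V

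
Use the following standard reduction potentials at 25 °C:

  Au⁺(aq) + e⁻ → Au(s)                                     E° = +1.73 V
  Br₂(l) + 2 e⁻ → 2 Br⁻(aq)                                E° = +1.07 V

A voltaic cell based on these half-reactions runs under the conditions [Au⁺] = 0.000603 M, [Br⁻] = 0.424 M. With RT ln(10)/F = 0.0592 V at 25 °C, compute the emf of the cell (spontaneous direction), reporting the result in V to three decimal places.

Au⁺/Au is the cathode (higher E°), Br₂/Br⁻ the anode: E°cell = +1.73 − (+1.07) = +0.66 V, n = 2.
Overall: 2 Au⁺(aq) + 2 Br⁻(aq) → 2 Au(s) + Br₂(l)
Q = 1 / ([Au⁺]^2·[Br⁻]^2); log Q = 7.185.
E = E° − (0.0592/n) log Q = +0.66 − (0.0592/2)(7.185) = +0.447 V.

+0.447 V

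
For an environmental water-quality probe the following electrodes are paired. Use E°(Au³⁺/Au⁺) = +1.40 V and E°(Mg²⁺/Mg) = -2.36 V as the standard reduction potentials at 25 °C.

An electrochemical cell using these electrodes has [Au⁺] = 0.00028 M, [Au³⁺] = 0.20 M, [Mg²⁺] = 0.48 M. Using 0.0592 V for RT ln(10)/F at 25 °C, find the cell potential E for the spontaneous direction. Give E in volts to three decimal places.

+3.854 V

Au³⁺/Au⁺ is the cathode (higher E°), Mg²⁺/Mg the anode: E°cell = +1.40 − (-2.36) = +3.76 V, n = 2.
Overall: Au³⁺(aq) + Mg(s) → Au⁺(aq) + Mg²⁺(aq)
Q = [Au⁺]·[Mg²⁺] / ([Au³⁺]); log Q = -3.173.
E = E° − (0.0592/n) log Q = +3.76 − (0.0592/2)(-3.173) = +3.854 V.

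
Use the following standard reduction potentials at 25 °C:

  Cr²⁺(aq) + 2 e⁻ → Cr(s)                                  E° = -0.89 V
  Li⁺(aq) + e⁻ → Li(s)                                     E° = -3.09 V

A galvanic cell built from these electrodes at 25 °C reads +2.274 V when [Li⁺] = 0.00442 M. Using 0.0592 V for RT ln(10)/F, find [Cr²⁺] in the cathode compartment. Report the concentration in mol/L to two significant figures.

Cr²⁺/Cr is the cathode, Li⁺/Li the anode: E°cell = +2.20 V, n = 2.
Overall reaction: Cr²⁺(aq) + 2 Li(s) → Cr(s) + 2 Li⁺(aq); Q = [Li⁺]^2/[Cr²⁺]^1.
From E = E° − (0.0592/n) log Q: log Q = (E° − E)·n/0.0592 = (+2.20 − (+2.274))·2/0.0592 = -2.5000.
So 1·log[Cr²⁺] = 2·log(0.00442) − log Q = -4.7092 − (-2.5000) = -2.2092; [Cr²⁺] = 10^(-2.2092) ≈ 0.0062 M.

0.0062 M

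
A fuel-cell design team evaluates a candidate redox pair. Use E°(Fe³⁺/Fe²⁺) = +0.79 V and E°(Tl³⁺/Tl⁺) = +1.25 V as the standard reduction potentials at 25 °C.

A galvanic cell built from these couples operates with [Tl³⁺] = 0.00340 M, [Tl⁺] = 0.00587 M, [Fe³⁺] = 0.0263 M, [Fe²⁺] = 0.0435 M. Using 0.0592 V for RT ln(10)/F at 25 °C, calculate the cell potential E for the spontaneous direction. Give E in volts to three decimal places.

+0.466 V

Tl³⁺/Tl⁺ is the cathode (higher E°), Fe³⁺/Fe²⁺ the anode: E°cell = +1.25 − (+0.79) = +0.46 V, n = 2.
Overall: Tl³⁺(aq) + 2 Fe²⁺(aq) → Tl⁺(aq) + 2 Fe³⁺(aq)
Q = [Tl⁺]·[Fe³⁺]^2 / ([Tl³⁺]·[Fe²⁺]^2); log Q = -0.200.
E = E° − (0.0592/n) log Q = +0.46 − (0.0592/2)(-0.200) = +0.466 V.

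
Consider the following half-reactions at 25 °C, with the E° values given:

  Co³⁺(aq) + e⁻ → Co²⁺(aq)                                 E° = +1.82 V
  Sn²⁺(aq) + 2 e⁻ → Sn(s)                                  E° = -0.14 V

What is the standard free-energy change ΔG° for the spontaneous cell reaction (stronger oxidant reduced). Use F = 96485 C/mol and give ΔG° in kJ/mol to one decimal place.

-378.2 kJ/mol

Co³⁺/Co²⁺ (E° = +1.82 V) is the cathode; Sn²⁺/Sn (E° = -0.14 V) is the anode, so E°cell = +1.96 V.
Balancing electrons gives n = 2 (lcm of 1 and 2).
ΔG° = −nFE° = −(2)(96485)(+1.96) = -378,221 J = -378.2 kJ/mol.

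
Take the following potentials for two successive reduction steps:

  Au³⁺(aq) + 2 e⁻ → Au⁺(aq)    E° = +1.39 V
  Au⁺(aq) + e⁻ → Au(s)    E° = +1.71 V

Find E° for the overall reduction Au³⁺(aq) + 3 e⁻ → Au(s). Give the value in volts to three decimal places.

Standard free energies of sequential steps add: ΔG°₃ = ΔG°₁ + ΔG°₂, so n₃E°₃ = n₁E°₁ + n₂E°₂.
E°₃ = (2×+1.39 + 1×+1.71) / 3 = (+4.490) / 3 = +1.497 V.

+1.497 V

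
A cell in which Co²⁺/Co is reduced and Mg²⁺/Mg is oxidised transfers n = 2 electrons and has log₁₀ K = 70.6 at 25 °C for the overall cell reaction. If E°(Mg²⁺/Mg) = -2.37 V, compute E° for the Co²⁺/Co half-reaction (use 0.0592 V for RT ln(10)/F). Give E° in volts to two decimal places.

-0.28 V

E°cell = (0.0592/n)·log K = (0.0592/2)(70.6) = +2.090 V.
Since Co²⁺/Co is the cathode and Mg²⁺/Mg the anode, E°cell = E°(Co²⁺/Co) − E°(Mg²⁺/Mg).
So E°(Co²⁺/Co) = E°cell + E°(Mg²⁺/Mg) = +2.090 + (-2.37) = -0.28 V.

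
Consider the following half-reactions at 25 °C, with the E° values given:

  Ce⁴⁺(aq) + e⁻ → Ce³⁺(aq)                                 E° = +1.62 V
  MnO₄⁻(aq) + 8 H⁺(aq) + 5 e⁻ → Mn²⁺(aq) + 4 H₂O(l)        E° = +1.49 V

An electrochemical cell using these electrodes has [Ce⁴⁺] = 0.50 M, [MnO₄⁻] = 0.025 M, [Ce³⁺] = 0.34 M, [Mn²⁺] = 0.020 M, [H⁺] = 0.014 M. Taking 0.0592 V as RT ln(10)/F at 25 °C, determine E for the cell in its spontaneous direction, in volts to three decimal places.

+0.314 V

Ce⁴⁺/Ce³⁺ is the cathode (higher E°), MnO₄⁻/Mn²⁺ the anode: E°cell = +1.62 − (+1.49) = +0.13 V, n = 5.
Overall: 5 Ce⁴⁺(aq) + Mn²⁺(aq) + 4 H₂O(l) → 5 Ce³⁺(aq) + MnO₄⁻(aq) + 8 H⁺(aq)
Q = [Ce³⁺]^5·[MnO₄⁻]·[H⁺]^8 / ([Ce⁴⁺]^5·[Mn²⁺]); log Q = -15.572.
E = E° − (0.0592/n) log Q = +0.13 − (0.0592/5)(-15.572) = +0.314 V.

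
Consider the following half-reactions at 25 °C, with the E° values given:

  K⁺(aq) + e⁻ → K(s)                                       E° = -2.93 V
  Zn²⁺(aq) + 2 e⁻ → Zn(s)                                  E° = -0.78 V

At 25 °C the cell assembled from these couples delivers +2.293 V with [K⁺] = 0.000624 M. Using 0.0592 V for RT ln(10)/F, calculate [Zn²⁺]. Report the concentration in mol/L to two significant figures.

Zn²⁺/Zn is the cathode, K⁺/K the anode: E°cell = +2.15 V, n = 2.
Overall reaction: Zn²⁺(aq) + 2 K(s) → Zn(s) + 2 K⁺(aq); Q = [K⁺]^2/[Zn²⁺]^1.
From E = E° − (0.0592/n) log Q: log Q = (E° − E)·n/0.0592 = (+2.15 − (+2.293))·2/0.0592 = -4.8311.
So 1·log[Zn²⁺] = 2·log(0.000624) − log Q = -6.4096 − (-4.8311) = -1.5785; [Zn²⁺] = 10^(-1.5785) ≈ 0.026 M.

0.026 M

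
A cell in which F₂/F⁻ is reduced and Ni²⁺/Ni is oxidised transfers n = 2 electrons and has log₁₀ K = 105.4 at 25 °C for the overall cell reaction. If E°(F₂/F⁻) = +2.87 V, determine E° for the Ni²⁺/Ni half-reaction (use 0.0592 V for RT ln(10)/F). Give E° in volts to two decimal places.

E°cell = (0.0592/n)·log K = (0.0592/2)(105.4) = +3.120 V.
Since F₂/F⁻ is the cathode and Ni²⁺/Ni the anode, E°cell = E°(F₂/F⁻) − E°(Ni²⁺/Ni).
So E°(Ni²⁺/Ni) = E°(F₂/F⁻) − E°cell = (+2.87) − (+3.120) = -0.25 V.

-0.25 V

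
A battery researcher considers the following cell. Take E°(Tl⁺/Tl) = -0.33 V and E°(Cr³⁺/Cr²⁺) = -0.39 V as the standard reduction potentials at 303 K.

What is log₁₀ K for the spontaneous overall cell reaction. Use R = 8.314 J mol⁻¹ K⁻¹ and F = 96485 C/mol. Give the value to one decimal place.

1.0

Cathode: Tl⁺/Tl; anode: Cr³⁺/Cr²⁺. E°cell = (-0.33) − (-0.39) = +0.06 V, with n = 1.
ΔG° = −nFE° = −RT ln K, so ln K = nFE°/(RT) = (1)(96485)(+0.06) / ((8.314)(303)) = 2.298.
log₁₀ K = 2.298 / ln 10 = 1.0.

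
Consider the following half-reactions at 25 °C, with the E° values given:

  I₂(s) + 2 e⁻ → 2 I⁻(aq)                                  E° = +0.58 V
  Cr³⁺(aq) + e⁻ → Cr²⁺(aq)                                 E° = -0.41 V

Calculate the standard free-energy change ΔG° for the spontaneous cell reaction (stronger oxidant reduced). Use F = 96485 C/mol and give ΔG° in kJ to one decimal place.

I₂/I⁻ (E° = +0.58 V) is the cathode; Cr³⁺/Cr²⁺ (E° = -0.41 V) is the anode, so E°cell = +0.99 V.
Balancing electrons gives n = 2 (lcm of 2 and 1).
ΔG° = −nFE° = −(2)(96485)(+0.99) = -191,040 J = -191.0 kJ.

-191.0 kJ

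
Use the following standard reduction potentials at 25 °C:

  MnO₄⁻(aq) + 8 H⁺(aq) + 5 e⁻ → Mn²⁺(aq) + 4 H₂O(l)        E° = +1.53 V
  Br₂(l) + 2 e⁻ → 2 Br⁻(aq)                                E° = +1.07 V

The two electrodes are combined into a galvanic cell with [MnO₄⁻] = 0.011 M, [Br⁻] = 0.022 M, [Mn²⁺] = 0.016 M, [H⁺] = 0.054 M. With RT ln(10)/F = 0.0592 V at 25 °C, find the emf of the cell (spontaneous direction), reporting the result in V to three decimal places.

+0.240 V

MnO₄⁻/Mn²⁺ is the cathode (higher E°), Br₂/Br⁻ the anode: E°cell = +1.53 − (+1.07) = +0.46 V, n = 10.
Overall: 2 MnO₄⁻(aq) + 16 H⁺(aq) + 10 Br⁻(aq) → 2 Mn²⁺(aq) + 8 H₂O(l) + 5 Br₂(l)
Q = [Mn²⁺]^2 / ([MnO₄⁻]^2·[H⁺]^16·[Br⁻]^10); log Q = 37.183.
E = E° − (0.0592/n) log Q = +0.46 − (0.0592/10)(37.183) = +0.240 V.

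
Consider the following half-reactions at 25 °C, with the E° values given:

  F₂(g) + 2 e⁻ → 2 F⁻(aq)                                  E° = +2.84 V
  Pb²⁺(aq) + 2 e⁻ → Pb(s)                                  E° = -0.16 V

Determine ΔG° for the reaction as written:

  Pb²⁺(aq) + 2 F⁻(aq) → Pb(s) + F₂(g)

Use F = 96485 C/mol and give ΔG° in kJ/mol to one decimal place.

+578.9 kJ/mol

As written, Pb²⁺/Pb is reduced (cathode) and F₂/F⁻ is oxidised (anode), so E°cell = (-0.16) − (+2.84) = -3.00 V.
Balancing electrons gives n = 2.
ΔG° = −nFE° = −(2)(96485)(-3.00) = 578,910 J = +578.9 kJ/mol.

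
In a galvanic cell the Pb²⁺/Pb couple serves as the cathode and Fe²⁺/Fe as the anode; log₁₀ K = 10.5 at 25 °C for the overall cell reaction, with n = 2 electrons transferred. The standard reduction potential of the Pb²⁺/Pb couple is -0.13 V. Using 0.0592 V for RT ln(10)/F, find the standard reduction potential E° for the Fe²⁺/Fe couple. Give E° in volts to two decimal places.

-0.44 V

E°cell = (0.0592/n)·log K = (0.0592/2)(10.5) = +0.311 V.
Since Pb²⁺/Pb is the cathode and Fe²⁺/Fe the anode, E°cell = E°(Pb²⁺/Pb) − E°(Fe²⁺/Fe).
So E°(Fe²⁺/Fe) = E°(Pb²⁺/Pb) − E°cell = (-0.13) − (+0.311) = -0.44 V.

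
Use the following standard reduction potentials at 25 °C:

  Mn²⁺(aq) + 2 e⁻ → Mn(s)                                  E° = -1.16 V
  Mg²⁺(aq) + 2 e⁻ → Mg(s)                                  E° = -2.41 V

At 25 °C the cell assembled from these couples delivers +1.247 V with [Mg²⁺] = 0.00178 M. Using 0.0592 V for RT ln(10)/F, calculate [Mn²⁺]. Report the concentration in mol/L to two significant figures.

Mn²⁺/Mn is the cathode, Mg²⁺/Mg the anode: E°cell = +1.25 V, n = 2.
Overall reaction: Mn²⁺(aq) + Mg(s) → Mn(s) + Mg²⁺(aq); Q = [Mg²⁺]^1/[Mn²⁺]^1.
From E = E° − (0.0592/n) log Q: log Q = (E° − E)·n/0.0592 = (+1.25 − (+1.247))·2/0.0592 = 0.1014.
So 1·log[Mn²⁺] = 1·log(0.00178) − log Q = -2.7496 − (0.1014) = -2.8510; [Mn²⁺] = 10^(-2.8510) ≈ 0.0014 M.

0.0014 M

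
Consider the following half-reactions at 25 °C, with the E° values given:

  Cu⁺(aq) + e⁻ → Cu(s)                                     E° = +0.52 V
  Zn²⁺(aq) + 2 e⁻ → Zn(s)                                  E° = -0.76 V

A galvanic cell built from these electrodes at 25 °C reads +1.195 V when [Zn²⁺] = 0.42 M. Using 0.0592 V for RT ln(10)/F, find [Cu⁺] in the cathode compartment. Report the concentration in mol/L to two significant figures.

Cu⁺/Cu is the cathode, Zn²⁺/Zn the anode: E°cell = +1.28 V, n = 2.
Overall reaction: 2 Cu⁺(aq) + Zn(s) → 2 Cu(s) + Zn²⁺(aq); Q = [Zn²⁺]^1/[Cu⁺]^2.
From E = E° − (0.0592/n) log Q: log Q = (E° − E)·n/0.0592 = (+1.28 − (+1.195))·2/0.0592 = 2.8716.
So 2·log[Cu⁺] = 1·log(0.42) − log Q = -0.3768 − (2.8716) = -3.2484; log[Cu⁺] = -3.2484 / 2 = -1.6242; [Cu⁺] = 10^(-1.6242) ≈ 0.024 M.

0.024 M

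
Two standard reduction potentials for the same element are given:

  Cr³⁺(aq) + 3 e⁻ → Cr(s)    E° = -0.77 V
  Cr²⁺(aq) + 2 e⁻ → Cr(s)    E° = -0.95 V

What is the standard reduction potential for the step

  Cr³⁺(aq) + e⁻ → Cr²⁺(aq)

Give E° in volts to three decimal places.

-0.410 V

Sequential free energies add, so n₃E°₃ = n₁E°₁ + n₂E°₂.
With n₃ = 3, and the known step contributing 2×(-0.95) V, the unknown satisfies 1·E° = 3×(-0.77) − 2×(-0.95) = -0.410.
E° = -0.410 / 1 = -0.410 V.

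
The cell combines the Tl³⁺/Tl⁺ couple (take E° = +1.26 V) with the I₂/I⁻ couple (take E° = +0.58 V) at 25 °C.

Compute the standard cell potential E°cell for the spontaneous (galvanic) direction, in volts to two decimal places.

The Tl³⁺/Tl⁺ couple has the higher reduction potential, so it is the cathode; I₂/I⁻ is oxidised at the anode.
E°cell = E°(cathode) − E°(anode) = (+1.26) − (+0.58) = +0.68 V.
Since E°cell > 0, the reaction is spontaneous under standard conditions.

+0.68 V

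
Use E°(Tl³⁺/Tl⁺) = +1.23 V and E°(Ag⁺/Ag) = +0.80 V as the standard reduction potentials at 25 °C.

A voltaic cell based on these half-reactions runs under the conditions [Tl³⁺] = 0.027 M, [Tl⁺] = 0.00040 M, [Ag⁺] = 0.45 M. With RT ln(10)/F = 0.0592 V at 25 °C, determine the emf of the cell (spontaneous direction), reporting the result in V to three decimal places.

+0.505 V

Tl³⁺/Tl⁺ is the cathode (higher E°), Ag⁺/Ag the anode: E°cell = +1.23 − (+0.80) = +0.43 V, n = 2.
Overall: Tl³⁺(aq) + 2 Ag(s) → Tl⁺(aq) + 2 Ag⁺(aq)
Q = [Tl⁺]·[Ag⁺]^2 / ([Tl³⁺]); log Q = -2.523.
E = E° − (0.0592/n) log Q = +0.43 − (0.0592/2)(-2.523) = +0.505 V.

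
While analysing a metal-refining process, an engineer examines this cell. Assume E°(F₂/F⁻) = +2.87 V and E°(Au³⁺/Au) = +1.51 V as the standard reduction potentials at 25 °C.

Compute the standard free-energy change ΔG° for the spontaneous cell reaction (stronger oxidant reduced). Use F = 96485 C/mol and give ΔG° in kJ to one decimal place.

F₂/F⁻ (E° = +2.87 V) is the cathode; Au³⁺/Au (E° = +1.51 V) is the anode, so E°cell = +1.36 V.
Balancing electrons gives n = 6 (lcm of 2 and 3).
ΔG° = −nFE° = −(6)(96485)(+1.36) = -787,318 J = -787.3 kJ.

-787.3 kJ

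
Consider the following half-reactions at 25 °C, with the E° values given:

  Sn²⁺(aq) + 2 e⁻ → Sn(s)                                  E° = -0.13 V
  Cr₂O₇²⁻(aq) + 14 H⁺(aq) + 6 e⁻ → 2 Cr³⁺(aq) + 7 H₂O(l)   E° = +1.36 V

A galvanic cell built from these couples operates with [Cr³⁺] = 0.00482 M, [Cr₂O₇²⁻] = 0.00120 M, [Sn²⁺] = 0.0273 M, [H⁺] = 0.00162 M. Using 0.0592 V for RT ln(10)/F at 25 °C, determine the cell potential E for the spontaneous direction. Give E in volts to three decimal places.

+1.168 V

Cr₂O₇²⁻/Cr³⁺ is the cathode (higher E°), Sn²⁺/Sn the anode: E°cell = +1.36 − (-0.13) = +1.49 V, n = 6.
Overall: Cr₂O₇²⁻(aq) + 14 H⁺(aq) + 3 Sn(s) → 2 Cr³⁺(aq) + 7 H₂O(l) + 3 Sn²⁺(aq)
Q = [Cr³⁺]^2·[Sn²⁺]^3 / ([Cr₂O₇²⁻]·[H⁺]^14); log Q = 32.662.
E = E° − (0.0592/n) log Q = +1.49 − (0.0592/6)(32.662) = +1.168 V.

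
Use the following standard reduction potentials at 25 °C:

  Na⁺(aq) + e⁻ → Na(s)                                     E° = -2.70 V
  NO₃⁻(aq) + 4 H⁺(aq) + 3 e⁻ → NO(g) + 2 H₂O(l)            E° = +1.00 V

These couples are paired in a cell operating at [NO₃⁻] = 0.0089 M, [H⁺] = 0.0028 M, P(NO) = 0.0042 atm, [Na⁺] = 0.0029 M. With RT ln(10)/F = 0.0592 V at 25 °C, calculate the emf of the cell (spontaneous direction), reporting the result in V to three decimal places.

NO₃⁻/NO is the cathode (higher E°), Na⁺/Na the anode: E°cell = +1.00 − (-2.70) = +3.70 V, n = 3.
Overall: NO₃⁻(aq) + 4 H⁺(aq) + 3 Na(s) → NO(g) + 2 H₂O(l) + 3 Na⁺(aq)
Q = P(NO)·[Na⁺]^3 / ([NO₃⁻]·[H⁺]^4); log Q = 2.272.
E = E° − (0.0592/n) log Q = +3.70 − (0.0592/3)(2.272) = +3.655 V.

+3.655 V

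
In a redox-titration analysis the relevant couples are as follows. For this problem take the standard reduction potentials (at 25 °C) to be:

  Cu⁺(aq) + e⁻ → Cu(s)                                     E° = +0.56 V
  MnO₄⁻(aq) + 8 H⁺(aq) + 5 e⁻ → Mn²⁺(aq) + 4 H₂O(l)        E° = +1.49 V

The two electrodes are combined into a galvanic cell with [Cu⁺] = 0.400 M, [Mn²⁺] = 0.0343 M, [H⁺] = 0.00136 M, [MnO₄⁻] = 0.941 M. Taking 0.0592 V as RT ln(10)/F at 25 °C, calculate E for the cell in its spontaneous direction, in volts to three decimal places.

MnO₄⁻/Mn²⁺ is the cathode (higher E°), Cu⁺/Cu the anode: E°cell = +1.49 − (+0.56) = +0.93 V, n = 5.
Overall: MnO₄⁻(aq) + 8 H⁺(aq) + 5 Cu(s) → Mn²⁺(aq) + 4 H₂O(l) + 5 Cu⁺(aq)
Q = [Mn²⁺]·[Cu⁺]^5 / ([MnO₄⁻]·[H⁺]^8); log Q = 19.504.
E = E° − (0.0592/n) log Q = +0.93 − (0.0592/5)(19.504) = +0.699 V.

+0.699 V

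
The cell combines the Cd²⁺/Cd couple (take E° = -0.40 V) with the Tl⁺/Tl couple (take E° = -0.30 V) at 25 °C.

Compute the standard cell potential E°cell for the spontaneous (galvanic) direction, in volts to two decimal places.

The Tl⁺/Tl couple has the higher reduction potential, so it is the cathode; Cd²⁺/Cd is oxidised at the anode.
E°cell = E°(cathode) − E°(anode) = (-0.30) − (-0.40) = +0.10 V.

+0.10 V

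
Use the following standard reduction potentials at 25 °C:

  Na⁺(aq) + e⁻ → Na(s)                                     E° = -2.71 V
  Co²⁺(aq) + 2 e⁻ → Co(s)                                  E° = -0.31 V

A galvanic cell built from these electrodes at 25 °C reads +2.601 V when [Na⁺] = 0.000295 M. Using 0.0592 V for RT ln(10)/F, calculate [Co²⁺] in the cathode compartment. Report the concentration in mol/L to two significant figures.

Co²⁺/Co is the cathode, Na⁺/Na the anode: E°cell = +2.40 V, n = 2.
Overall reaction: Co²⁺(aq) + 2 Na(s) → Co(s) + 2 Na⁺(aq); Q = [Na⁺]^2/[Co²⁺]^1.
From E = E° − (0.0592/n) log Q: log Q = (E° − E)·n/0.0592 = (+2.40 − (+2.601))·2/0.0592 = -6.7905.
So 1·log[Co²⁺] = 2·log(0.000295) − log Q = -7.0604 − (-6.7905) = -0.2699; [Co²⁺] = 10^(-0.2699) ≈ 0.54 M.

0.54 M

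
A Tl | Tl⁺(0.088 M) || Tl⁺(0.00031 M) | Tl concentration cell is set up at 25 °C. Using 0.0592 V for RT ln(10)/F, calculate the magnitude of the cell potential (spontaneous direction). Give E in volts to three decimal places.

For a concentration cell E°cell = 0. The 0.088 M side is the cathode (reduction is favoured where [Tl⁺] is higher).
With n = 1, E = −(0.0592/1) log([Tl⁺]ₐₙ/[Tl⁺]꜀ₐₜ) = −(0.0592/1) log(0.00031/0.088) = −(0.0592/1)(-2.453) = +0.145 V.

+0.145 V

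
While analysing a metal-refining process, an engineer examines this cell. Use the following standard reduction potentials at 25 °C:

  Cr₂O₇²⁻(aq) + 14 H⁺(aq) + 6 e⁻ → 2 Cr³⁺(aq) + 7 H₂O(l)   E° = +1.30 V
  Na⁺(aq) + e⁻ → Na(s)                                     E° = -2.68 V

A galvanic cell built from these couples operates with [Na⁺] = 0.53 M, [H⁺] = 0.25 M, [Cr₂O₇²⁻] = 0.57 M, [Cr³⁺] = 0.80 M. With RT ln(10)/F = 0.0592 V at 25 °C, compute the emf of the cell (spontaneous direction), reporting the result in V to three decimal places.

+3.913 V

Cr₂O₇²⁻/Cr³⁺ is the cathode (higher E°), Na⁺/Na the anode: E°cell = +1.30 − (-2.68) = +3.98 V, n = 6.
Overall: Cr₂O₇²⁻(aq) + 14 H⁺(aq) + 6 Na(s) → 2 Cr³⁺(aq) + 7 H₂O(l) + 6 Na⁺(aq)
Q = [Cr³⁺]^2·[Na⁺]^6 / ([Cr₂O₇²⁻]·[H⁺]^14); log Q = 6.825.
E = E° − (0.0592/n) log Q = +3.98 − (0.0592/6)(6.825) = +3.913 V.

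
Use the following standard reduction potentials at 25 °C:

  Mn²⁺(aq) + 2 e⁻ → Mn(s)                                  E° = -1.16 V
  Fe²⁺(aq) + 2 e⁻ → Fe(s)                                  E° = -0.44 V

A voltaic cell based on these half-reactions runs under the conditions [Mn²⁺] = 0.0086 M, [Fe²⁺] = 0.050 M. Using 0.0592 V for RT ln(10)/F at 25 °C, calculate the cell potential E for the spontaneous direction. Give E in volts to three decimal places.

Fe²⁺/Fe is the cathode (higher E°), Mn²⁺/Mn the anode: E°cell = -0.44 − (-1.16) = +0.72 V, n = 2.
Overall: Fe²⁺(aq) + Mn(s) → Fe(s) + Mn²⁺(aq)
Q = [Mn²⁺] / ([Fe²⁺]); log Q = -0.764.
E = E° − (0.0592/n) log Q = +0.72 − (0.0592/2)(-0.764) = +0.743 V.

+0.743 V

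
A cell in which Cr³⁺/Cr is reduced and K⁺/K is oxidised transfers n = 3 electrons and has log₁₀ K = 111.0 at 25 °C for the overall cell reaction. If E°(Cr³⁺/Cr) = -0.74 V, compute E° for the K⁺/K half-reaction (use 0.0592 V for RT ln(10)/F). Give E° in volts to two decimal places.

-2.93 V

E°cell = (0.0592/n)·log K = (0.0592/3)(111.0) = +2.190 V.
Since Cr³⁺/Cr is the cathode and K⁺/K the anode, E°cell = E°(Cr³⁺/Cr) − E°(K⁺/K).
So E°(K⁺/K) = E°(Cr³⁺/Cr) − E°cell = (-0.74) − (+2.190) = -2.93 V.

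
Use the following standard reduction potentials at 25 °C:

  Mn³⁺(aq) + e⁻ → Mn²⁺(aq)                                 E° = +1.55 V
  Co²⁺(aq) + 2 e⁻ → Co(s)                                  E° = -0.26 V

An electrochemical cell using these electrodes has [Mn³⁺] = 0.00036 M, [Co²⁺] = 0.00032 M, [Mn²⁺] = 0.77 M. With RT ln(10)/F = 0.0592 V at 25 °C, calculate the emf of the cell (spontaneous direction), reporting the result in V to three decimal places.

Mn³⁺/Mn²⁺ is the cathode (higher E°), Co²⁺/Co the anode: E°cell = +1.55 − (-0.26) = +1.81 V, n = 2.
Overall: 2 Mn³⁺(aq) + Co(s) → 2 Mn²⁺(aq) + Co²⁺(aq)
Q = [Mn²⁺]^2·[Co²⁺] / ([Mn³⁺]^2); log Q = 3.166.
E = E° − (0.0592/n) log Q = +1.81 − (0.0592/2)(3.166) = +1.716 V.

+1.716 V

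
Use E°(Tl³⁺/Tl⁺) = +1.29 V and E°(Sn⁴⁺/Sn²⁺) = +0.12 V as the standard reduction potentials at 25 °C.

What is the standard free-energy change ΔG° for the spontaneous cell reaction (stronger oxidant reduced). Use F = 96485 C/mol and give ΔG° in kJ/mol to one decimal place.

Tl³⁺/Tl⁺ (E° = +1.29 V) is the cathode; Sn⁴⁺/Sn²⁺ (E° = +0.12 V) is the anode, so E°cell = +1.17 V.
Balancing electrons gives n = 2 (lcm of 2 and 2).
ΔG° = −nFE° = −(2)(96485)(+1.17) = -225,775 J = -225.8 kJ/mol.

-225.8 kJ/mol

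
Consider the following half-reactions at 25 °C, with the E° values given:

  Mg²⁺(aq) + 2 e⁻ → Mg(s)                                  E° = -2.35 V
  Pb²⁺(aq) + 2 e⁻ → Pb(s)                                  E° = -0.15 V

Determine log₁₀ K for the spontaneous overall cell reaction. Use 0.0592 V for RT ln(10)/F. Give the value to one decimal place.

Cathode: Pb²⁺/Pb; anode: Mg²⁺/Mg. E°cell = +2.20 V, n = 2.
log K = nE°cell / 0.0592 = (2)(+2.20) / 0.0592 = 74.3.

74.3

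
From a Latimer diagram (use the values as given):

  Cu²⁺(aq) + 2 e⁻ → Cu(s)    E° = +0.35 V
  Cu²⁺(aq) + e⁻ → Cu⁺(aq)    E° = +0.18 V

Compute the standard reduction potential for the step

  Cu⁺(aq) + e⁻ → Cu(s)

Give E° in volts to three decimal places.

Sequential free energies add, so n₃E°₃ = n₁E°₁ + n₂E°₂.
With n₃ = 2, and the known step contributing 1×(+0.18) V, the unknown satisfies 1·E° = 2×(+0.35) − 1×(+0.18) = +0.520.
E° = +0.520 / 1 = +0.520 V.

+0.520 V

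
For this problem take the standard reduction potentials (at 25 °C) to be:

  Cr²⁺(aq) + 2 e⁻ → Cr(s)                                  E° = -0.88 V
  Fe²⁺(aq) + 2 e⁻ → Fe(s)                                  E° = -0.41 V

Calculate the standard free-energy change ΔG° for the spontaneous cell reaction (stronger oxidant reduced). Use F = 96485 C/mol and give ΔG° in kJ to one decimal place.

Fe²⁺/Fe (E° = -0.41 V) is the cathode; Cr²⁺/Cr (E° = -0.88 V) is the anode, so E°cell = +0.47 V.
Balancing electrons gives n = 2 (lcm of 2 and 2).
ΔG° = −nFE° = −(2)(96485)(+0.47) = -90,696 J = -90.7 kJ.

-90.7 kJ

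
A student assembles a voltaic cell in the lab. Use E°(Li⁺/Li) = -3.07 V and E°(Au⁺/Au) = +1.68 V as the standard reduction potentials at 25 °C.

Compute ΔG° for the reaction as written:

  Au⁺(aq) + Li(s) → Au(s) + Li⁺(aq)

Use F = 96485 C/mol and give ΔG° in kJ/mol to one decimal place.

-458.3 kJ/mol

As written, Au⁺/Au is reduced (cathode) and Li⁺/Li is oxidised (anode), so E°cell = (+1.68) − (-3.07) = +4.75 V.
Balancing electrons gives n = 1.
ΔG° = −nFE° = −(1)(96485)(+4.75) = -458,304 J = -458.3 kJ/mol.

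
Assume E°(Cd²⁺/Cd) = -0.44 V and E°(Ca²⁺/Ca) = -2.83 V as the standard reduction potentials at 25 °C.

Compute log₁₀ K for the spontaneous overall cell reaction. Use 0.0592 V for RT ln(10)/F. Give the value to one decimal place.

Cathode: Cd²⁺/Cd; anode: Ca²⁺/Ca. E°cell = +2.39 V, n = 2.
log K = nE°cell / 0.0592 = (2)(+2.39) / 0.0592 = 80.7.

80.7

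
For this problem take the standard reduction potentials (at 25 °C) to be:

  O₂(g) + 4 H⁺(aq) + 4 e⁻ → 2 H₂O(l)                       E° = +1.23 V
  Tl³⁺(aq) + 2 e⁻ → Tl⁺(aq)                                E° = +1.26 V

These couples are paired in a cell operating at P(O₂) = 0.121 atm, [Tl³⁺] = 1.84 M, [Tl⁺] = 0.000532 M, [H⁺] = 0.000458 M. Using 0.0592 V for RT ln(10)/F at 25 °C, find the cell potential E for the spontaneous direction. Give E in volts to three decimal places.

+0.346 V

Tl³⁺/Tl⁺ is the cathode (higher E°), O₂/H₂O the anode: E°cell = +1.26 − (+1.23) = +0.03 V, n = 4.
Overall: 2 Tl³⁺(aq) + 2 H₂O(l) → 2 Tl⁺(aq) + O₂(g) + 4 H⁺(aq)
Q = [Tl⁺]^2·P(O₂)·[H⁺]^4 / ([Tl³⁺]^2); log Q = -21.352.
E = E° − (0.0592/n) log Q = +0.03 − (0.0592/4)(-21.352) = +0.346 V.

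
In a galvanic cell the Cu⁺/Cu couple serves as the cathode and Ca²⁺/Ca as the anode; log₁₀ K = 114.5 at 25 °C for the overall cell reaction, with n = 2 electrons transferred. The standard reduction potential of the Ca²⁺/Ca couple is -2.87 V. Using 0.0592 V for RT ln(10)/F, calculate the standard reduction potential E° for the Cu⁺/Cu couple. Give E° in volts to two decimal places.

E°cell = (0.0592/n)·log K = (0.0592/2)(114.5) = +3.389 V.
Since Cu⁺/Cu is the cathode and Ca²⁺/Ca the anode, E°cell = E°(Cu⁺/Cu) − E°(Ca²⁺/Ca).
So E°(Cu⁺/Cu) = E°cell + E°(Ca²⁺/Ca) = +3.389 + (-2.87) = +0.52 V.

+0.52 V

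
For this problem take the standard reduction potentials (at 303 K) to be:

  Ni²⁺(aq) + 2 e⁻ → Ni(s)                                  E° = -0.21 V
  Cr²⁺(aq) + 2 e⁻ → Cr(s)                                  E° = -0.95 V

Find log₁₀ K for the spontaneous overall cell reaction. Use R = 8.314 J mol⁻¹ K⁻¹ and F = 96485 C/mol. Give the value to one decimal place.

24.6

Cathode: Ni²⁺/Ni; anode: Cr²⁺/Cr. E°cell = (-0.21) − (-0.95) = +0.74 V, with n = 2.
ΔG° = −nFE° = −RT ln K, so ln K = nFE°/(RT) = (2)(96485)(+0.74) / ((8.314)(303)) = 56.685.
log₁₀ K = 56.685 / ln 10 = 24.6.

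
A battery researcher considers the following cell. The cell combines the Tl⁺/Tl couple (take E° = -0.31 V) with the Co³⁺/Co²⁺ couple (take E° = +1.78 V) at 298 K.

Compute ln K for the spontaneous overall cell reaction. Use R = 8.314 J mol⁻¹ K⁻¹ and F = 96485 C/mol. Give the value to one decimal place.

Cathode: Co³⁺/Co²⁺; anode: Tl⁺/Tl. E°cell = (+1.78) − (-0.31) = +2.09 V, with n = 1.
ΔG° = −nFE° = −RT ln K, so ln K = nFE°/(RT) = (1)(96485)(+2.09) / ((8.314)(298)) = 81.392.

81.4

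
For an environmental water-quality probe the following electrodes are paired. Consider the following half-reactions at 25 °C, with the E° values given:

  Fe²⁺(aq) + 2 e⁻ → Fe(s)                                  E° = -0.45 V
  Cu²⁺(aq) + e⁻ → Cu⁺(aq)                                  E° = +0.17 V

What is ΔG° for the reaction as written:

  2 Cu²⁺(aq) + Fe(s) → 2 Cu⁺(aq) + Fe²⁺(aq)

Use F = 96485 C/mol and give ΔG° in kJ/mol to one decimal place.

-119.6 kJ/mol

As written, Cu²⁺/Cu⁺ is reduced (cathode) and Fe²⁺/Fe is oxidised (anode), so E°cell = (+0.17) − (-0.45) = +0.62 V.
Balancing electrons gives n = 2.
ΔG° = −nFE° = −(2)(96485)(+0.62) = -119,641 J = -119.6 kJ/mol.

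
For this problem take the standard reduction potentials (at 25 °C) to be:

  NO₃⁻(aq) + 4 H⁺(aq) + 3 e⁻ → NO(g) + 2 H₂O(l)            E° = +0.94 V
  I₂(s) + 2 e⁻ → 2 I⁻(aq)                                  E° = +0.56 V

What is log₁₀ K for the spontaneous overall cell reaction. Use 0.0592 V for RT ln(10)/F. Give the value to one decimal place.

38.5

Cathode: NO₃⁻/NO; anode: I₂/I⁻. E°cell = +0.38 V, n = 6.
log K = nE°cell / 0.0592 = (6)(+0.38) / 0.0592 = 38.5.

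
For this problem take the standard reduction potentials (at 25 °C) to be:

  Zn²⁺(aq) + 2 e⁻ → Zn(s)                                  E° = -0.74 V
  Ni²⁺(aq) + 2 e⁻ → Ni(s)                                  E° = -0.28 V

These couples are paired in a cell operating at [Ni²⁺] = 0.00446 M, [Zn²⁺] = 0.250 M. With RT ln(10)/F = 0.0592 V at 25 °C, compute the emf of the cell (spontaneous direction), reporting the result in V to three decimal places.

+0.408 V

Ni²⁺/Ni is the cathode (higher E°), Zn²⁺/Zn the anode: E°cell = -0.28 − (-0.74) = +0.46 V, n = 2.
Overall: Ni²⁺(aq) + Zn(s) → Ni(s) + Zn²⁺(aq)
Q = [Zn²⁺] / ([Ni²⁺]); log Q = 1.749.
E = E° − (0.0592/n) log Q = +0.46 − (0.0592/2)(1.749) = +0.408 V.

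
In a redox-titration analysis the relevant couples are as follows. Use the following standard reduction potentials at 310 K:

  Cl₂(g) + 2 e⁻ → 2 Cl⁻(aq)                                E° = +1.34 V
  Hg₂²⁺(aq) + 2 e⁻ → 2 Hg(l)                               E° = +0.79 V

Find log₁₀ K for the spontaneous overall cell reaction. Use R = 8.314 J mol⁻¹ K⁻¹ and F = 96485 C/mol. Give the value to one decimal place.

17.9

Cathode: Cl₂/Cl⁻; anode: Hg₂²⁺/Hg. E°cell = (+1.34) − (+0.79) = +0.55 V, with n = 2.
ΔG° = −nFE° = −RT ln K, so ln K = nFE°/(RT) = (2)(96485)(+0.55) / ((8.314)(310)) = 41.179.
log₁₀ K = 41.179 / ln 10 = 17.9.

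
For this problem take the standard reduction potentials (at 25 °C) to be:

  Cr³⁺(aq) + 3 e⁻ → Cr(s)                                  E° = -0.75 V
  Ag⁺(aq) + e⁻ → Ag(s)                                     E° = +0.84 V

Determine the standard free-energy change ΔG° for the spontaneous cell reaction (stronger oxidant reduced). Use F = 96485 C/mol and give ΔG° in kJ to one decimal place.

-460.2 kJ

Ag⁺/Ag (E° = +0.84 V) is the cathode; Cr³⁺/Cr (E° = -0.75 V) is the anode, so E°cell = +1.59 V.
Balancing electrons gives n = 3 (lcm of 1 and 3).
ΔG° = −nFE° = −(3)(96485)(+1.59) = -460,233 J = -460.2 kJ.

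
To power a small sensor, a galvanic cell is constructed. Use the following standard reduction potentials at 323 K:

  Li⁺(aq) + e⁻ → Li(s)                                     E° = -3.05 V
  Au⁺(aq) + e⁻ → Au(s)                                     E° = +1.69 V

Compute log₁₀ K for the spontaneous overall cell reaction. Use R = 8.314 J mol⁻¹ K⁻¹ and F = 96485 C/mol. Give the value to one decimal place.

Cathode: Au⁺/Au; anode: Li⁺/Li. E°cell = (+1.69) − (-3.05) = +4.74 V, with n = 1.
ΔG° = −nFE° = −RT ln K, so ln K = nFE°/(RT) = (1)(96485)(+4.74) / ((8.314)(323)) = 170.304.
log₁₀ K = 170.304 / ln 10 = 74.0.

74.0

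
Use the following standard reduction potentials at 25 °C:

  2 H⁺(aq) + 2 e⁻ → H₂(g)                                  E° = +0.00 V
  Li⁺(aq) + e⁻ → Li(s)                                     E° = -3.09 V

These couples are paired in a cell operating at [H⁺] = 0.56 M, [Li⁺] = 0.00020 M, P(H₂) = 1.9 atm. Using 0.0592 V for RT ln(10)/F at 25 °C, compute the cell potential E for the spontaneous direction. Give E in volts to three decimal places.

+3.286 V

H⁺/H₂ is the cathode (higher E°), Li⁺/Li the anode: E°cell = +0.00 − (-3.09) = +3.09 V, n = 2.
Overall: 2 H⁺(aq) + 2 Li(s) → H₂(g) + 2 Li⁺(aq)
Q = P(H₂)·[Li⁺]^2 / ([H⁺]^2); log Q = -6.616.
E = E° − (0.0592/n) log Q = +3.09 − (0.0592/2)(-6.616) = +3.286 V.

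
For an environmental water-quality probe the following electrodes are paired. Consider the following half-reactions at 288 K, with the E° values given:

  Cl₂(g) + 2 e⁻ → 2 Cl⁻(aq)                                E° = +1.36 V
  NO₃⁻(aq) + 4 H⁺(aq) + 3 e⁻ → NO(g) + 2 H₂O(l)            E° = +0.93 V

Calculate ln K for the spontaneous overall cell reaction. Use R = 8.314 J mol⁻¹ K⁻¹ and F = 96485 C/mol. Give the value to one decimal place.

104.0

Cathode: Cl₂/Cl⁻; anode: NO₃⁻/NO. E°cell = (+1.36) − (+0.93) = +0.43 V, with n = 6.
ΔG° = −nFE° = −RT ln K, so ln K = nFE°/(RT) = (6)(96485)(+0.43) / ((8.314)(288)) = 103.963.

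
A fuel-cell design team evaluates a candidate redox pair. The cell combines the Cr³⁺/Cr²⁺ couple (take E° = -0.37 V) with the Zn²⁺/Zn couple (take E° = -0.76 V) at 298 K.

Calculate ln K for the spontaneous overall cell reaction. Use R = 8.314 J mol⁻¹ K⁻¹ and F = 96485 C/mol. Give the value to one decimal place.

Cathode: Cr³⁺/Cr²⁺; anode: Zn²⁺/Zn. E°cell = (-0.37) − (-0.76) = +0.39 V, with n = 2.
ΔG° = −nFE° = −RT ln K, so ln K = nFE°/(RT) = (2)(96485)(+0.39) / ((8.314)(298)) = 30.376.

30.4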